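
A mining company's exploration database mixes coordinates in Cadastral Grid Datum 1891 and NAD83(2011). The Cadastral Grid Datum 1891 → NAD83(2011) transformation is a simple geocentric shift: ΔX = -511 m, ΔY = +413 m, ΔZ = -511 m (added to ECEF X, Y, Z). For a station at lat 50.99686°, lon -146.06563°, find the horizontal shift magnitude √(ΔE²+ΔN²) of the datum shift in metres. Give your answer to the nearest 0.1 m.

785.5 m

At φ = 50.99686°, λ = -146.06563°: sin φ = 0.777111, cos φ = 0.629363, sin λ = -0.558243, cos λ = -0.829678.
ΔE = −sin λ·ΔX + cos λ·ΔY = −(-0.558243)·(-511) + (-0.829678)·(413) = -627.92 m.
ΔN = −sin φ cos λ·ΔX − sin φ sin λ·ΔY + cos φ·ΔZ = −(0.777111)(-0.829678)(-511) − (0.777111)(-0.558243)(413) + (0.629363)(-511) = -471.91 m.
Horizontal magnitude = √(ΔE² + ΔN²) = √((-627.92)² + (-471.91)²) = 785.48 m.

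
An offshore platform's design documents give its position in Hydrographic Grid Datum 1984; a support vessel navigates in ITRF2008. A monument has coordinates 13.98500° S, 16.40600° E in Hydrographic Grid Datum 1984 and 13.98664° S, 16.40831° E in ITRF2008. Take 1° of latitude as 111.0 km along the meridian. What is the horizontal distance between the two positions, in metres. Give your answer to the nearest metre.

Δφ = -13.98664° − -13.98500° = -0.00164°; Δλ = 16.40831° − 16.40600° = +0.00231°.
ΔN = Δφ × 111000 = -182.0 m; ΔE = Δλ × 111000 × cos(-13.98500°) = +0.00231 × 111000 × 0.970359 = 248.8 m.
Distance = √(ΔE² + ΔN²) = √(248.8² + (-182.0)²) = 308.3 m.

308 m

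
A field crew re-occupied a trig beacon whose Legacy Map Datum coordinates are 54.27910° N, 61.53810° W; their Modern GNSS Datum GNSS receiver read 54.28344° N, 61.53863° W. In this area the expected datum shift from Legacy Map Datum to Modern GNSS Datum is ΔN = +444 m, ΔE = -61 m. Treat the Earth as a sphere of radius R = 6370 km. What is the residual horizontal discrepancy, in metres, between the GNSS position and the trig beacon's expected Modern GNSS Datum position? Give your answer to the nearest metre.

47 m

Observed coordinate differences: Δφ = +0.00434°, Δλ = -0.00053°.
Converting to metres (1° lat = 111177 m, cos φ = 0.583837): observed ΔN = 482.5 m, observed ΔE = -34.4 m.
Subtracting the expected shift leaves a residual of 482.5 − (444) = 38.5 m north and -34.4 − (-61) = 26.6 m east.
Residual distance = √(38.5² + 26.6²) = 46.8 m.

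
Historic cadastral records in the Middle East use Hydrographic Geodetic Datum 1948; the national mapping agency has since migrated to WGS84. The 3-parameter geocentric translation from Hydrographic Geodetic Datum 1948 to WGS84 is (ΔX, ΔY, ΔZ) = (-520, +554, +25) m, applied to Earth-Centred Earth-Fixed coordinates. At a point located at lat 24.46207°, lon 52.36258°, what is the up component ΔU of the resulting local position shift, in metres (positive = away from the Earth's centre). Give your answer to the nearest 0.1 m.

ΔU = 120.6 m

At φ = 24.46207°, λ = 52.36258°: sin φ = 0.414091, cos φ = 0.910236, sin λ = 0.791891, cos λ = 0.610662.
ΔU = cos φ cos λ·ΔX + cos φ sin λ·ΔY + sin φ·ΔZ = (0.910236)(0.610662)(-520) + (0.910236)(0.791891)(554) + (0.414091)(25) = 120.64 m.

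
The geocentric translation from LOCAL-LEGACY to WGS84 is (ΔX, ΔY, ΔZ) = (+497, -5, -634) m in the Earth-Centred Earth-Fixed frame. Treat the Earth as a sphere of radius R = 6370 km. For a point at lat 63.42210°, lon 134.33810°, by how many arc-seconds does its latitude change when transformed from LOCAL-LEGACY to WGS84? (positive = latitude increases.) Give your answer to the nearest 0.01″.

sin φ = 0.894327, cos φ = 0.447414, sin λ = 0.715228, cos λ = -0.698891.
North component: ΔN = −sin φ cos λ·ΔX − sin φ sin λ·ΔY + cos φ·ΔZ = −(0.894327)(-0.698891)(497) − (0.894327)(0.715228)(-5) + (0.447414)(-634) = 30.18 m.
1° of latitude spans πR/180 = 111177 m, so Δφ = 30.18 / 111177 × 3600 = 0.977″.

Δφ = 0.98″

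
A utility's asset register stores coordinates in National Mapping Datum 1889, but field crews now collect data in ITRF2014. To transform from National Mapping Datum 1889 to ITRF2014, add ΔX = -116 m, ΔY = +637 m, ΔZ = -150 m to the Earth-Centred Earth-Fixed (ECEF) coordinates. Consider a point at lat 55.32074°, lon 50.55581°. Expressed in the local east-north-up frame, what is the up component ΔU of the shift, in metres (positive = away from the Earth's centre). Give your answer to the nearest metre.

ΔU = 115 m

At φ = 55.32074°, λ = 50.55581°: sin φ = 0.822350, cos φ = 0.568982, sin λ = 0.772244, cos λ = 0.635326.
ΔU = cos φ cos λ·ΔX + cos φ sin λ·ΔY + sin φ·ΔZ = (0.568982)(0.635326)(-116) + (0.568982)(0.772244)(637) + (0.822350)(-150) = 114.61 m.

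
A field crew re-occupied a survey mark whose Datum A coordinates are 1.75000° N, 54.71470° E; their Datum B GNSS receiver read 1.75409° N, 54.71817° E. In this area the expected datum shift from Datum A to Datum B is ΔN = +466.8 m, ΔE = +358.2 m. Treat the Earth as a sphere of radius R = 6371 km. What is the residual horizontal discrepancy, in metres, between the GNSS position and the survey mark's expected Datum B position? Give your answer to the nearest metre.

Observed coordinate differences: Δφ = +0.00409°, Δλ = +0.00347°.
Converting to metres (1° lat = 111195 m, cos φ = 0.999534): observed ΔN = 454.8 m, observed ΔE = 385.7 m.
Subtracting the expected shift leaves a residual of 454.8 − (466.8) = -12.0 m north and 385.7 − (358.2) = 27.5 m east.
Residual distance = √((-12.0)² + 27.5²) = 30.0 m.

30 m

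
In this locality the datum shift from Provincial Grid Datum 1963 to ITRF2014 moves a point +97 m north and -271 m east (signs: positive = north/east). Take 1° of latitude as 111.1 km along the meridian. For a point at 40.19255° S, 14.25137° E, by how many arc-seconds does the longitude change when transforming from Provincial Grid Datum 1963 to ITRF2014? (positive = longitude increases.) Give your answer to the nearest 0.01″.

Δλ = -11.50″

At latitude -40.19255°, cos φ = 0.763880.
1° of longitude at this latitude = 111.1 × cos φ = 84.87 km, so Δλ = -271.0 / 84867.1 = -0.0031932° = -11.496″.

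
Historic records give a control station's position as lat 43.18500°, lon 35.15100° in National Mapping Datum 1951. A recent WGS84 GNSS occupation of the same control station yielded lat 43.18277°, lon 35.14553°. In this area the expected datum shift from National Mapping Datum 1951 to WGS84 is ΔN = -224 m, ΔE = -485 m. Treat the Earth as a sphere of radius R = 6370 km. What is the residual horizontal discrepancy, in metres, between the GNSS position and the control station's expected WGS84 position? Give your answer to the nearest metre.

48 m

Observed coordinate differences: Δφ = -0.00223°, Δλ = -0.00547°.
Converting to metres (1° lat = 111177 m, cos φ = 0.729148): observed ΔN = -247.9 m, observed ΔE = -443.4 m.
Subtracting the expected shift leaves a residual of -247.9 − (-224) = -23.9 m north and -443.4 − (-485) = 41.6 m east.
Residual distance = √((-23.9)² + 41.6²) = 48.0 m.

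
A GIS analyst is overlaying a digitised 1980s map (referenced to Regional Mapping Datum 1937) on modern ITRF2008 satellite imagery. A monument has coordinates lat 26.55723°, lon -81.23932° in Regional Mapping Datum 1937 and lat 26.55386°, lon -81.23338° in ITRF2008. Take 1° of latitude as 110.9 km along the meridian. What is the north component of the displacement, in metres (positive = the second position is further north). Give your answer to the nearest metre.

ΔN = -374 m

Δφ = 26.55386° − 26.55723° = -0.00337°; Δλ = -81.23338° − -81.23932° = +0.00594°.
ΔN = Δφ × 110900 = -373.7 m; ΔE = Δλ × 110900 × cos(26.55723°) = +0.00594 × 110900 × 0.894488 = 589.2 m.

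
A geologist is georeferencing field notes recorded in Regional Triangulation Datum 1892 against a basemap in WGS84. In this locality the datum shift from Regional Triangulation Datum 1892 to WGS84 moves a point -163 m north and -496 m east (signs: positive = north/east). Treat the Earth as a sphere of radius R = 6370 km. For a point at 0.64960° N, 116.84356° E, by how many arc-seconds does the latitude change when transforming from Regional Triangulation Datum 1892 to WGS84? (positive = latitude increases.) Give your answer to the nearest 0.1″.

On a sphere of radius R, 1 rad of latitude = R, so Δφ = ΔN / R = -163.0 / 6370000 = -2.5589e-05 rad = -5.278″.

Δφ = -5.3″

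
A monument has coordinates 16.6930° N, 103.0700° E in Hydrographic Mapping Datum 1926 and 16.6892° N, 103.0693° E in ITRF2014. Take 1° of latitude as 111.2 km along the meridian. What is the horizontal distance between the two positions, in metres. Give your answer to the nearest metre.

429 m

Δφ = 16.6892° − 16.6930° = -0.0038°; Δλ = 103.0693° − 103.0700° = -0.0007°.
ΔN = Δφ × 111200 = -422.6 m; ΔE = Δλ × 111200 × cos(16.6930°) = -0.0007 × 111200 × 0.957858 = -74.6 m.
Distance = √(ΔE² + ΔN²) = √((-74.6)² + (-422.6)²) = 429.1 m.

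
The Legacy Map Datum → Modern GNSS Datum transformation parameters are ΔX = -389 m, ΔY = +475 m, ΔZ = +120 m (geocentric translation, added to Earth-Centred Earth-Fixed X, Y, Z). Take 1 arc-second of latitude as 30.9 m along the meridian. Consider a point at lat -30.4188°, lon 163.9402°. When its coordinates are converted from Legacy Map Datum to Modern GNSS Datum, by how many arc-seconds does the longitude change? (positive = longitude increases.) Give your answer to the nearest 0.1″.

sin φ = -0.506317, cos φ = 0.862348, sin λ = 0.276640, cos λ = -0.960973.
East component: ΔE = −sin λ·ΔX + cos λ·ΔY = −(0.276640)(-389) + (-0.960973)(475) = -348.85 m.
1° of latitude spans 3600 × 30.90 = 111240 m; at latitude φ, 1° of longitude spans that × cos φ = 95927.5 m, so Δλ = -348.85 / 95927.5 × 3600 = -13.092″.

Δλ = -13.1″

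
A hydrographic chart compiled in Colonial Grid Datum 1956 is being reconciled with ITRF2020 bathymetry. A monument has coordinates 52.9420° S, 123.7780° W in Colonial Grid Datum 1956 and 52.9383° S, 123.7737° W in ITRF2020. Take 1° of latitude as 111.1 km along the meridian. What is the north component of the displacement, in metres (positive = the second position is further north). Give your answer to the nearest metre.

ΔN = 411 m

Δφ = -52.9383° − -52.9420° = +0.0037°; Δλ = -123.7737° − -123.7780° = +0.0043°.
ΔN = Δφ × 111100 = 411.1 m; ΔE = Δλ × 111100 × cos(-52.9420°) = +0.0043 × 111100 × 0.602623 = 287.9 m.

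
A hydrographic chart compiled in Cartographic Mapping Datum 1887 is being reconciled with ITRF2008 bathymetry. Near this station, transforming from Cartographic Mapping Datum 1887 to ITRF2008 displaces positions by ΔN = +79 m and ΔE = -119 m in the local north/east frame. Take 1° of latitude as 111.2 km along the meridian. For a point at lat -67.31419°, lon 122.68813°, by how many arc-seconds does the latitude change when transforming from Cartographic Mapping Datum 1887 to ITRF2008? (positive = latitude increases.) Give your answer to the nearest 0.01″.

1° of latitude = 111.2 km, so Δφ = 79.0 / 111200 = 0.0007104° = 2.558″.

Δφ = 2.56″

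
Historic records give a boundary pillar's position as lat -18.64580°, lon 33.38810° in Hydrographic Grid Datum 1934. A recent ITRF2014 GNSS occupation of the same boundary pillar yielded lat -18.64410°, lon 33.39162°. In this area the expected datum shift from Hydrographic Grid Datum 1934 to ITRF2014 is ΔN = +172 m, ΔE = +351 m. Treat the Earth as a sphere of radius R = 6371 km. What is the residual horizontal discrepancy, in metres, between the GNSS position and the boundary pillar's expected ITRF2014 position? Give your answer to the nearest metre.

Observed coordinate differences: Δφ = +0.00170°, Δλ = +0.00352°.
Converting to metres (1° lat = 111195 m, cos φ = 0.947513): observed ΔN = 189.0 m, observed ΔE = 370.9 m.
Subtracting the expected shift leaves a residual of 189.0 − (172) = 17.0 m north and 370.9 − (351) = 19.9 m east.
Residual distance = √(17.0² + 19.9²) = 26.2 m.

26 m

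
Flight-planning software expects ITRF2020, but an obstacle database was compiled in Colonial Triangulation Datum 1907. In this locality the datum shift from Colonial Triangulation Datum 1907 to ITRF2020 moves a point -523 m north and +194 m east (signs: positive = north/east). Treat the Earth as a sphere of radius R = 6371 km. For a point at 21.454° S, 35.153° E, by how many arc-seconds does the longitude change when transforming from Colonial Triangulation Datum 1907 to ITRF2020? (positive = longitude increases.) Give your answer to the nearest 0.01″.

Δλ = 6.75″

At latitude -21.454°, cos φ = 0.930712.
One radian of longitude at latitude φ spans R cos φ, so Δλ = ΔE / (R cos φ) = 194.0 / (6371000 × 0.930712) = 3.2717e-05 rad = 6.748″.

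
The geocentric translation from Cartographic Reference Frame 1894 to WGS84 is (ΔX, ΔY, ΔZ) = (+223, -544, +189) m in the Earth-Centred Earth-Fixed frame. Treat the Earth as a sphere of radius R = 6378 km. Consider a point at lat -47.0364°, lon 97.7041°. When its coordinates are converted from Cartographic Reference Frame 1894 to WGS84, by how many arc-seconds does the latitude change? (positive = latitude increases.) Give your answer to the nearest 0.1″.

sin φ = -0.731787, cos φ = 0.681534, sin λ = 0.990974, cos λ = -0.134057.
North component: ΔN = −sin φ cos λ·ΔX − sin φ sin λ·ΔY + cos φ·ΔZ = −(-0.731787)(-0.134057)(223) − (-0.731787)(0.990974)(-544) + (0.681534)(189) = -287.57 m.
1° of latitude spans πR/180 = 111317 m, so Δφ = -287.57 / 111317 × 3600 = -9.300″.

Δφ = -9.3″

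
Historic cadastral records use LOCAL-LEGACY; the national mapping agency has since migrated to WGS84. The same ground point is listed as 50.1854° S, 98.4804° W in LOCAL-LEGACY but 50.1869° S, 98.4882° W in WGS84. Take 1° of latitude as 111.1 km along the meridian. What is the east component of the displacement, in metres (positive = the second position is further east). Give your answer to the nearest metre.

ΔE = -555 m

Δφ = -50.1869° − -50.1854° = -0.0015°; Δλ = -98.4882° − -98.4804° = -0.0078°.
ΔN = Δφ × 111100 = -166.7 m; ΔE = Δλ × 111100 × cos(-50.1854°) = -0.0078 × 111100 × 0.640305 = -554.9 m.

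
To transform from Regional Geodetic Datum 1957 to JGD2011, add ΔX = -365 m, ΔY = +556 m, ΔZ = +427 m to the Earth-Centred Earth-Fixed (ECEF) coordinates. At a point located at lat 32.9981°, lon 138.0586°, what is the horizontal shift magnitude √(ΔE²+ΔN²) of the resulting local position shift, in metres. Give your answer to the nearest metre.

170 m

At φ = 32.9981°, λ = 138.0586°: sin φ = 0.544611, cos φ = 0.838689, sin λ = 0.668370, cos λ = -0.743829.
ΔE = −sin λ·ΔX + cos λ·ΔY = −(0.668370)·(-365) + (-0.743829)·(556) = -169.61 m.
ΔN = −sin φ cos λ·ΔX − sin φ sin λ·ΔY + cos φ·ΔZ = −(0.544611)(-0.743829)(-365) − (0.544611)(0.668370)(556) + (0.838689)(427) = 7.87 m.
Horizontal magnitude = √(ΔE² + ΔN²) = √((-169.61)² + 7.87²) = 169.80 m.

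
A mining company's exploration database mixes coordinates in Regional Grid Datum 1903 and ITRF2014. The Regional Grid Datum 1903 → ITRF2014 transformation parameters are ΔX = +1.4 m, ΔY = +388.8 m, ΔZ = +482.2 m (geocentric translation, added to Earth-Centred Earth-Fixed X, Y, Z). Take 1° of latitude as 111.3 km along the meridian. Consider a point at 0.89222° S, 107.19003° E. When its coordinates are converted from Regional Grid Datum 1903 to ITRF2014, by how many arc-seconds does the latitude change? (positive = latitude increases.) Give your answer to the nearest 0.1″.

Δφ = 15.8″

sin φ = -0.015572, cos φ = 0.999879, sin λ = 0.955330, cos λ = -0.295542.
North component: ΔN = −sin φ cos λ·ΔX − sin φ sin λ·ΔY + cos φ·ΔZ = −(-0.015572)(-0.295542)(1.4) − (-0.015572)(0.955330)(388.8) + (0.999879)(482.2) = 487.92 m.
1° of latitude spans 111300 m, so Δφ = 487.92 / 111300 × 3600 = 15.782″.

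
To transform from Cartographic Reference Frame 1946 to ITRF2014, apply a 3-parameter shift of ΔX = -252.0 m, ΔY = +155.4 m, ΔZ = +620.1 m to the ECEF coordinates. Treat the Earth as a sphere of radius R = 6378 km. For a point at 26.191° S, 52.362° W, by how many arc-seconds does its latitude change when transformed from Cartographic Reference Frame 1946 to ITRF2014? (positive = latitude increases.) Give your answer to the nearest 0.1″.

Δφ = 14.0″

sin φ = -0.441365, cos φ = 0.897328, sin λ = -0.791885, cos λ = 0.610670.
North component: ΔN = −sin φ cos λ·ΔX − sin φ sin λ·ΔY + cos φ·ΔZ = −(-0.441365)(0.610670)(-252.0) − (-0.441365)(-0.791885)(155.4) + (0.897328)(620.1) = 434.20 m.
1° of latitude spans πR/180 = 111317 m, so Δφ = 434.20 / 111317 × 3600 = 14.042″.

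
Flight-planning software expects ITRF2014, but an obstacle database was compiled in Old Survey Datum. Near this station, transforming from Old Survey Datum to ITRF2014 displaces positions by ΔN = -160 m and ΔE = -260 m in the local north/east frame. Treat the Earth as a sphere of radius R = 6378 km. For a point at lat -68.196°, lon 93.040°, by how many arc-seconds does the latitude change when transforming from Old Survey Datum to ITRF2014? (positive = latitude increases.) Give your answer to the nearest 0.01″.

Δφ = -5.17″

On a sphere of radius R, 1 rad of latitude = R, so Δφ = ΔN / R = -160.0 / 6378000 = -2.5086e-05 rad = -5.174″.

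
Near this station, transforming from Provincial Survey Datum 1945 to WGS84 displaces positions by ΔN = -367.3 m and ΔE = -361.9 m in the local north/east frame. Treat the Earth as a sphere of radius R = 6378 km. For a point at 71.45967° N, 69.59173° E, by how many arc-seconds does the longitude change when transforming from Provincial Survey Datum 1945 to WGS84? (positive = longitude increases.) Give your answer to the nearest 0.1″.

At latitude 71.45967°, cos φ = 0.317972.
One radian of longitude at latitude φ spans R cos φ, so Δλ = ΔE / (R cos φ) = -361.9 / (6378000 × 0.317972) = -1.7845e-04 rad = -36.808″.

Δλ = -36.8″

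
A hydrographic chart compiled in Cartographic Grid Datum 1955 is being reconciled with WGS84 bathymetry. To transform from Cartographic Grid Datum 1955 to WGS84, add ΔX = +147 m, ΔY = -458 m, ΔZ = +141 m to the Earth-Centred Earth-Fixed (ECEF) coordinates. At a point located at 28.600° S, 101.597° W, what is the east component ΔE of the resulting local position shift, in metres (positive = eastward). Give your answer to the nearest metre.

The local east axis at (φ, λ) is (−sin λ, cos λ, 0), so ΔE = −sin(-101.597°)·147 + cos(-101.597°)·(-458) = 236.07 m.

ΔE = 236 m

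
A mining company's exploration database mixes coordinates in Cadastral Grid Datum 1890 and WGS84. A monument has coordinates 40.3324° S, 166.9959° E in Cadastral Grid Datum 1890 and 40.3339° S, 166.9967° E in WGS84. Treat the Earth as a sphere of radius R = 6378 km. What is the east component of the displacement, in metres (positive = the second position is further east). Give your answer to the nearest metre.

Δφ = -40.3339° − -40.3324° = -0.0015°; Δλ = 166.9967° − 166.9959° = +0.0008°.
1° along a meridian = πR/180 = 111317 m.
ΔN = Δφ × 111317 = -167.0 m; ΔE = Δλ × 111317 × cos(-40.3324°) = +0.0008 × 111317 × 0.762302 = 67.9 m.

ΔE = 68 m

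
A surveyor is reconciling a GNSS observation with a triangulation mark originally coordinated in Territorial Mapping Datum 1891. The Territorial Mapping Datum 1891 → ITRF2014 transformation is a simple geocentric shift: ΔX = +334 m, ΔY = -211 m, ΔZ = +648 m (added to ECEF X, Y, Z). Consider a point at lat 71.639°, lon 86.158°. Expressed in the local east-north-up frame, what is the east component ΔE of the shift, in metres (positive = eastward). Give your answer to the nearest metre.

ΔE = -347 m

The local east axis at (φ, λ) is (−sin λ, cos λ, 0), so ΔE = −sin(86.158°)·334 + cos(86.158°)·(-211) = -347.39 m.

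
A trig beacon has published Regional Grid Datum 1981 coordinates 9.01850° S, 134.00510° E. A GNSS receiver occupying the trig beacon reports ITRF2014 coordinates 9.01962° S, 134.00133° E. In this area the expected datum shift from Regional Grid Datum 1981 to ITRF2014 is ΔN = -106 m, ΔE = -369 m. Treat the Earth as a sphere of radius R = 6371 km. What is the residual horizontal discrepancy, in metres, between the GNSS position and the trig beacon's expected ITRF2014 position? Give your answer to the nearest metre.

Observed coordinate differences: Δφ = -0.00112°, Δλ = -0.00377°.
Converting to metres (1° lat = 111195 m, cos φ = 0.987638): observed ΔN = -124.5 m, observed ΔE = -414.0 m.
Subtracting the expected shift leaves a residual of -124.5 − (-106) = -18.5 m north and -414.0 − (-369) = -45.0 m east.
Residual distance = √((-18.5)² + (-45.0)²) = 48.7 m.

49 m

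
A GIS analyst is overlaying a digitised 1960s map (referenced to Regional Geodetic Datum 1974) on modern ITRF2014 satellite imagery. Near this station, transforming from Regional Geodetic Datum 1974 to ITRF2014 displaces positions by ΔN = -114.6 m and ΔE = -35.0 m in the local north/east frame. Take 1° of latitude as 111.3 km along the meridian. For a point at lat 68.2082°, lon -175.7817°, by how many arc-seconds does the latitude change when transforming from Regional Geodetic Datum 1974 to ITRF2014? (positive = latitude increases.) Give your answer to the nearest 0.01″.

1° of latitude = 111.3 km, so Δφ = -114.6 / 111300 = -0.0010296° = -3.707″.

Δφ = -3.71″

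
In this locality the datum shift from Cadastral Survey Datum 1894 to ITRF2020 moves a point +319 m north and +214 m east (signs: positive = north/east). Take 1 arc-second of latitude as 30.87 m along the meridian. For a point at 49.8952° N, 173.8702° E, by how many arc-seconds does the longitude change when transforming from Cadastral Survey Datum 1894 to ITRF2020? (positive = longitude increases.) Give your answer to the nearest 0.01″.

At latitude 49.8952°, cos φ = 0.644188.
1″ of longitude at this latitude = 30.87 × cos φ = 19.8861 m, so Δλ = 214.0 / 19.8861 = 10.761″.

Δλ = 10.76″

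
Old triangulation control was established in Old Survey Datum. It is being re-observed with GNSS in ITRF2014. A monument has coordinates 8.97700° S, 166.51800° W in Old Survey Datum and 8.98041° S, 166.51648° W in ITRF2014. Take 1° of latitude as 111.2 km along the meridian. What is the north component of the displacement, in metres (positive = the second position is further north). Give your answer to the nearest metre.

Δφ = -8.98041° − -8.97700° = -0.00341°; Δλ = -166.51648° − -166.51800° = +0.00152°.
ΔN = Δφ × 111200 = -379.2 m; ΔE = Δλ × 111200 × cos(-8.97700°) = +0.00152 × 111200 × 0.987751 = 167.0 m.

ΔN = -379 m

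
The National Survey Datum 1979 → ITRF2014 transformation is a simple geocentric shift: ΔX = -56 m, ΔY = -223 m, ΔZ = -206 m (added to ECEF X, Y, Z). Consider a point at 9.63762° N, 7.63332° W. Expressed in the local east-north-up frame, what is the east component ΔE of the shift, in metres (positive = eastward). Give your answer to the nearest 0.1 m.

ΔE = -228.5 m

At φ = 9.63762°, λ = -7.63332°: sin φ = 0.167416, cos φ = 0.985886, sin λ = -0.132833, cos λ = 0.991138.
ΔE = −sin λ·ΔX + cos λ·ΔY = −(-0.132833)·(-56) + (0.991138)·(-223) = -228.46 m.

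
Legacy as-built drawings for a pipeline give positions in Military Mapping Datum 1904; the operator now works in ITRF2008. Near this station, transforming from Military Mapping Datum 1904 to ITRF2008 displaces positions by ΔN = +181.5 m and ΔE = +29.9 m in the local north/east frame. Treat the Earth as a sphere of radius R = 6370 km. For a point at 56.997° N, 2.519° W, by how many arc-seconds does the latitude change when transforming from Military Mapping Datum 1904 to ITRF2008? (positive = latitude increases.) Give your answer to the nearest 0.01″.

Δφ = 5.88″

On a sphere of radius R, 1 rad of latitude = R, so Δφ = ΔN / R = 181.5 / 6370000 = 2.8493e-05 rad = 5.877″.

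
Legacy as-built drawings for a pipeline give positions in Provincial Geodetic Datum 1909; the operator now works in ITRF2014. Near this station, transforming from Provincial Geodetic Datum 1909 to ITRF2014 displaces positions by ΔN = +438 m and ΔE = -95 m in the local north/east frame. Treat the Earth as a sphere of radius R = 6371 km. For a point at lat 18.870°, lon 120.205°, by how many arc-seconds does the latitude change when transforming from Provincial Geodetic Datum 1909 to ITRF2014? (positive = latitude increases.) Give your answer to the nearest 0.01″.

On a sphere of radius R, 1 rad of latitude = R, so Δφ = ΔN / R = 438.0 / 6371000 = 6.8749e-05 rad = 14.181″.

Δφ = 14.18″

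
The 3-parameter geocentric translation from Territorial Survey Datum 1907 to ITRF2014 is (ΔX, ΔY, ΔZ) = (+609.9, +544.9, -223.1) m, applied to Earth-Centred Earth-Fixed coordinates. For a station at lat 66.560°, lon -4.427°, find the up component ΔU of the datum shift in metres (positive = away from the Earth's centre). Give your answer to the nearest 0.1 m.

At φ = 66.560°, λ = -4.427°: sin φ = 0.917477, cos φ = 0.397789, sin λ = -0.077189, cos λ = 0.997016.
ΔU = cos φ cos λ·ΔX + cos φ sin λ·ΔY + sin φ·ΔZ = (0.397789)(0.997016)(609.9) + (0.397789)(-0.077189)(544.9) + (0.917477)(-223.1) = 20.47 m.

ΔU = 20.5 m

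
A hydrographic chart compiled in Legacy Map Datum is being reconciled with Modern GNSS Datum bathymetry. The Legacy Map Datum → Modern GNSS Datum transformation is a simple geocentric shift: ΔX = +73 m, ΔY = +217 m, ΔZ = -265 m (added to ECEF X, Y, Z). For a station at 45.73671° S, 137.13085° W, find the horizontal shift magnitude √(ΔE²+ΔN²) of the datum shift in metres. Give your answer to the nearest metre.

347 m

The local east axis at (φ, λ) is (−sin λ, cos λ, 0), so ΔE = −sin(-137.13085°)·73 + cos(-137.13085°)·217 = -109.38 m.
The local north axis is (−sin φ cos λ, −sin φ sin λ, cos φ), giving ΔN = -38.315 − 105.724 − 184.958 = -329.00 m.
Horizontal magnitude = √(ΔE² + ΔN²) = √((-109.38)² + (-329.00)²) = 346.70 m.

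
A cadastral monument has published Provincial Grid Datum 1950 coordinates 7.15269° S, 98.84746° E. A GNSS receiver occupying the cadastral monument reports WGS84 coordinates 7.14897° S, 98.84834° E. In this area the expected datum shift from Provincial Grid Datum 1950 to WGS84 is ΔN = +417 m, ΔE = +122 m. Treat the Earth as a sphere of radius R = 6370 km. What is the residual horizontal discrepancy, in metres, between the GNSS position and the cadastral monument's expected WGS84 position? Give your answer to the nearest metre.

Observed coordinate differences: Δφ = +0.00372°, Δλ = +0.00088°.
Converting to metres (1° lat = 111177 m, cos φ = 0.992218): observed ΔN = 413.6 m, observed ΔE = 97.1 m.
Subtracting the expected shift leaves a residual of 413.6 − (417) = -3.4 m north and 97.1 − (122) = -24.9 m east.
Residual distance = √((-3.4)² + (-24.9)²) = 25.2 m.

25 m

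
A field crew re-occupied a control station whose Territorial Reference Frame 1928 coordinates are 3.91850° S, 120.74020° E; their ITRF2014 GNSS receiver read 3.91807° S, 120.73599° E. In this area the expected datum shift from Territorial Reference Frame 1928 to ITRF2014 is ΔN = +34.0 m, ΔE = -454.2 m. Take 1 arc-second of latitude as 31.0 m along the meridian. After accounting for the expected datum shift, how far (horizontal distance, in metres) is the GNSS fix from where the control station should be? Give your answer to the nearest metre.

20 m

Observed coordinate differences: Δφ = +0.00043°, Δλ = -0.00421°.
Converting to metres (1° lat = 111600 m, cos φ = 0.997662): observed ΔN = 48.0 m, observed ΔE = -468.7 m.
Subtracting the expected shift leaves a residual of 48.0 − (34.0) = 14.0 m north and -468.7 − (-454.2) = -14.5 m east.
Residual distance = √(14.0² + (-14.5)²) = 20.2 m.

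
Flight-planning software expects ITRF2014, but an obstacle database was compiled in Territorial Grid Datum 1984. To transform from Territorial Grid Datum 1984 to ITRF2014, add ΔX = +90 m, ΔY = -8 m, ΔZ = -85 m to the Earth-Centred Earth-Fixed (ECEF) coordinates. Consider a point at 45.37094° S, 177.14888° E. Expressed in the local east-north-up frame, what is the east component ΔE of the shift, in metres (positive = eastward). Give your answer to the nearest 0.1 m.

ΔE = 3.5 m

At φ = -45.37094°, λ = 177.14888°: sin φ = -0.711670, cos φ = 0.702514, sin λ = 0.049741, cos λ = -0.998762.
ΔE = −sin λ·ΔX + cos λ·ΔY = −(0.049741)·(90) + (-0.998762)·(-8) = 3.51 m.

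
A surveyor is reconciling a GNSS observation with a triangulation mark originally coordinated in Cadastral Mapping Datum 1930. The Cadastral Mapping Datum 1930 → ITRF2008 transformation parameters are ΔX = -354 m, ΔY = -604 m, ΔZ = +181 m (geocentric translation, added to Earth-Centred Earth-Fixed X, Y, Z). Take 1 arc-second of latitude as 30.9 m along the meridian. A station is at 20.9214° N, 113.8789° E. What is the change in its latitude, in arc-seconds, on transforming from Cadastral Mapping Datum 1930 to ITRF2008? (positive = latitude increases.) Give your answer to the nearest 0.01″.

Δφ = 10.20″

sin φ = 0.357087, cos φ = 0.934071, sin λ = 0.914403, cos λ = -0.404805.
North component: ΔN = −sin φ cos λ·ΔX − sin φ sin λ·ΔY + cos φ·ΔZ = −(0.357087)(-0.404805)(-354) − (0.357087)(0.914403)(-604) + (0.934071)(181) = 315.11 m.
1° of latitude spans 3600 × 30.90 = 111240 m, so Δφ = 315.11 / 111240 × 3600 = 10.198″.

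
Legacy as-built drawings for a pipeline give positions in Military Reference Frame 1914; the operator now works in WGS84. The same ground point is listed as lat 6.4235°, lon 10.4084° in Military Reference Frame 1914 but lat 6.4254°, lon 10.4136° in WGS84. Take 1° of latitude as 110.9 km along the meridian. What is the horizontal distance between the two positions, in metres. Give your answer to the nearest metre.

Δφ = 6.4254° − 6.4235° = +0.0019°; Δλ = 10.4136° − 10.4084° = +0.0052°.
ΔN = Δφ × 110900 = 210.7 m; ΔE = Δλ × 110900 × cos(6.4235°) = +0.0052 × 110900 × 0.993722 = 573.1 m.
Distance = √(ΔE² + ΔN²) = √(573.1² + 210.7²) = 610.6 m.

611 m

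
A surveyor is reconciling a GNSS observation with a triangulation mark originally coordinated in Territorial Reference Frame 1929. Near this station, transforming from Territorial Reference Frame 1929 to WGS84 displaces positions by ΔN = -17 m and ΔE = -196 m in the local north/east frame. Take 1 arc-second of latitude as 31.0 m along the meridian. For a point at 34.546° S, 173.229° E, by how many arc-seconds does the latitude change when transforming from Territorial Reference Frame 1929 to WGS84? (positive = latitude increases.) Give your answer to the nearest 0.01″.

Δφ = -0.55″

1″ of latitude = 31.00 m, so Δφ = -17.0 / 31.00 = -0.548″.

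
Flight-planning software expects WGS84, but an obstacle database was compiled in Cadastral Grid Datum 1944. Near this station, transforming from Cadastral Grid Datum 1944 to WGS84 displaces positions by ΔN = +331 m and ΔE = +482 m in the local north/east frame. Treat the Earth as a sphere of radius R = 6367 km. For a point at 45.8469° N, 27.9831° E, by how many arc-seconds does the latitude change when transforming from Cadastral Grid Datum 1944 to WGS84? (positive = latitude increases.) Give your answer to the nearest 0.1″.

On a sphere of radius R, 1 rad of latitude = R, so Δφ = ΔN / R = 331.0 / 6367000 = 5.1987e-05 rad = 10.723″.

Δφ = 10.7″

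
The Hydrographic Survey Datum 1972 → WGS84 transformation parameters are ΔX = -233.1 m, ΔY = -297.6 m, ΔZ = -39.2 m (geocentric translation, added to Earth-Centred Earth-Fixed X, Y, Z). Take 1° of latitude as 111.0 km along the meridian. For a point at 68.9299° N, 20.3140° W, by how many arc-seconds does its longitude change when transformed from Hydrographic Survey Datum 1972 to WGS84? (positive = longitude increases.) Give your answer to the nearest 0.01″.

sin φ = 0.933141, cos φ = 0.359510, sin λ = -0.347165, cos λ = 0.937804.
East component: ΔE = −sin λ·ΔX + cos λ·ΔY = −(-0.347165)(-233.1) + (0.937804)(-297.6) = -360.01 m.
1° of latitude spans 111000 m; at latitude φ, 1° of longitude spans that × cos φ = 39905.6 m, so Δλ = -360.01 / 39905.6 × 3600 = -32.478″.

Δλ = -32.48″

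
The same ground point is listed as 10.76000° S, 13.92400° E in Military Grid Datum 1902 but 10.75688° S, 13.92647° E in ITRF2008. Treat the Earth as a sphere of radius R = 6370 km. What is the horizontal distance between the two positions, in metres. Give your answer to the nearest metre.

439 m

Δφ = -10.75688° − -10.76000° = +0.00312°; Δλ = 13.92647° − 13.92400° = +0.00247°.
1° along a meridian = πR/180 = 111177 m.
ΔN = Δφ × 111177 = 346.9 m; ΔE = Δλ × 111177 × cos(-10.76000°) = +0.00247 × 111177 × 0.982418 = 269.8 m.
Distance = √(ΔE² + ΔN²) = √(269.8² + 346.9²) = 439.4 m.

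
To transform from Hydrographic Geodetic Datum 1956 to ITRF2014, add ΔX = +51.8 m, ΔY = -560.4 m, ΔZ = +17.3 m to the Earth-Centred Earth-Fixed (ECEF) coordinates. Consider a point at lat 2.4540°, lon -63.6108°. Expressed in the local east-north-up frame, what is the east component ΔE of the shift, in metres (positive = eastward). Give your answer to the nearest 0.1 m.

ΔE = -202.7 m

The local east axis at (φ, λ) is (−sin λ, cos λ, 0), so ΔE = −sin(-63.6108°)·51.8 + cos(-63.6108°)·(-560.4) = -202.68 m.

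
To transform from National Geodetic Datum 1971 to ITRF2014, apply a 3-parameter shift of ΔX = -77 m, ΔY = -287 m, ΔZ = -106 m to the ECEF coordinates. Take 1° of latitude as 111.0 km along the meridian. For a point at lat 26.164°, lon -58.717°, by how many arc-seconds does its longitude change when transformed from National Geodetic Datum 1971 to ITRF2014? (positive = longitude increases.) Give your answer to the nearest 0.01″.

Δλ = -7.76″

sin φ = 0.440942, cos φ = 0.897536, sin λ = -0.854613, cos λ = 0.519266.
East component: ΔE = −sin λ·ΔX + cos λ·ΔY = −(-0.854613)(-77) + (0.519266)(-287) = -214.83 m.
1° of latitude spans 111000 m; at latitude φ, 1° of longitude spans that × cos φ = 99626.5 m, so Δλ = -214.83 / 99626.5 × 3600 = -7.763″.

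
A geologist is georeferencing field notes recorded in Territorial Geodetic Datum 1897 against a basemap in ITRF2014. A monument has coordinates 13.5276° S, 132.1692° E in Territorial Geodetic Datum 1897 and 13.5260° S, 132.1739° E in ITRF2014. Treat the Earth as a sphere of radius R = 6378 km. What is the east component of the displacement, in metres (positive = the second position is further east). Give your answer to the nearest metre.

Δφ = -13.5260° − -13.5276° = +0.0016°; Δλ = 132.1739° − 132.1692° = +0.0047°.
1° along a meridian = πR/180 = 111317 m.
ΔN = Δφ × 111317 = 178.1 m; ΔE = Δλ × 111317 × cos(-13.5276°) = +0.0047 × 111317 × 0.972257 = 508.7 m.

ΔE = 509 m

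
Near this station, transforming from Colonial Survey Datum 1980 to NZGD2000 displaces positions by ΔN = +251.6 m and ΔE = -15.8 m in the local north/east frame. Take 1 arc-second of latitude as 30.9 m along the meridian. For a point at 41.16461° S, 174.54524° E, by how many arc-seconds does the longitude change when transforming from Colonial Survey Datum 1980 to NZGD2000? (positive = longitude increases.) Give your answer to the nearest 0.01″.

At latitude -41.16461°, cos φ = 0.752822.
1″ of longitude at this latitude = 30.90 × cos φ = 23.2622 m, so Δλ = -15.8 / 23.2622 = -0.679″.

Δλ = -0.68″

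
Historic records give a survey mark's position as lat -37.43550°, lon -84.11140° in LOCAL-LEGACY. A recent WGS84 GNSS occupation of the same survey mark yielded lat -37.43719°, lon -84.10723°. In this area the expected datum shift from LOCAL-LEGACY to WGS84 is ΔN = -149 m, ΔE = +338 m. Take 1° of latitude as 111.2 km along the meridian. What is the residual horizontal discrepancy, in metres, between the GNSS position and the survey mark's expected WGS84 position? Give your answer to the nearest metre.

49 m

Observed coordinate differences: Δφ = -0.00169°, Δλ = +0.00417°.
Converting to metres (1° lat = 111200 m, cos φ = 0.794038): observed ΔN = -187.9 m, observed ΔE = 368.2 m.
Subtracting the expected shift leaves a residual of -187.9 − (-149) = -38.9 m north and 368.2 − (338) = 30.2 m east.
Residual distance = √((-38.9)² + 30.2²) = 49.3 m.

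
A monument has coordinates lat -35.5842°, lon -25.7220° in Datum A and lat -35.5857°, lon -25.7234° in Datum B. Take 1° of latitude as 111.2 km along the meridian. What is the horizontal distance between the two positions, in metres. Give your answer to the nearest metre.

Δφ = -35.5857° − -35.5842° = -0.0015°; Δλ = -25.7234° − -25.7220° = -0.0014°.
ΔN = Δφ × 111200 = -166.8 m; ΔE = Δλ × 111200 × cos(-35.5842°) = -0.0014 × 111200 × 0.813261 = -126.6 m.
Distance = √(ΔE² + ΔN²) = √((-126.6)² + (-166.8)²) = 209.4 m.

209 m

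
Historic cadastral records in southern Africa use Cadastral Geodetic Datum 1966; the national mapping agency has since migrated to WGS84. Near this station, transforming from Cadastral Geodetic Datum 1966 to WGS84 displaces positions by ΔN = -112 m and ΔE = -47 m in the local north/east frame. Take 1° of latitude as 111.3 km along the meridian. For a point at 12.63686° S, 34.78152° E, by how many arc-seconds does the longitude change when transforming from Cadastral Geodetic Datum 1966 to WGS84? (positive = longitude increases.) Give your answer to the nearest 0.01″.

Δλ = -1.56″

At latitude -12.63686°, cos φ = 0.975776.
1° of longitude at this latitude = 111.3 × cos φ = 108.60 km, so Δλ = -47.0 / 108603.9 = -0.0004328° = -1.558″.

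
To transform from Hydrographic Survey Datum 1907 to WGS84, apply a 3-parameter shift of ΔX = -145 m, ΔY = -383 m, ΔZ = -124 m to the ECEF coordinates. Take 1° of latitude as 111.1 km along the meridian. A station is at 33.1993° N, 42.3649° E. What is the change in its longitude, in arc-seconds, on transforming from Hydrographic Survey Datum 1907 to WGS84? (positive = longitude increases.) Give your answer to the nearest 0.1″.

sin φ = 0.547553, cos φ = 0.836771, sin λ = 0.673850, cos λ = 0.738868.
East component: ΔE = −sin λ·ΔX + cos λ·ΔY = −(0.673850)(-145) + (0.738868)(-383) = -185.28 m.
1° of latitude spans 111100 m; at latitude φ, 1° of longitude spans that × cos φ = 92965.3 m, so Δλ = -185.28 / 92965.3 × 3600 = -7.175″.

Δλ = -7.2″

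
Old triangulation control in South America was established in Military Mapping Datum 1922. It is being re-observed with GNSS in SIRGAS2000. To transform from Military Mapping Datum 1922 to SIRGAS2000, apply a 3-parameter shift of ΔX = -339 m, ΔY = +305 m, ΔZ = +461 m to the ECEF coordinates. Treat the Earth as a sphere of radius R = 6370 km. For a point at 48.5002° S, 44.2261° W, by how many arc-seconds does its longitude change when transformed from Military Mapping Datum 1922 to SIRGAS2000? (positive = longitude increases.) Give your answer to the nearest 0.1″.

Δλ = -0.9″

sin φ = -0.748958, cos φ = 0.662617, sin λ = -0.697492, cos λ = 0.716593.
East component: ΔE = −sin λ·ΔX + cos λ·ΔY = −(-0.697492)(-339) + (0.716593)(305) = -17.89 m.
1° of latitude spans πR/180 = 111177 m; at latitude φ, 1° of longitude spans that × cos φ = 73668.1 m, so Δλ = -17.89 / 73668.1 × 3600 = -0.874″.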